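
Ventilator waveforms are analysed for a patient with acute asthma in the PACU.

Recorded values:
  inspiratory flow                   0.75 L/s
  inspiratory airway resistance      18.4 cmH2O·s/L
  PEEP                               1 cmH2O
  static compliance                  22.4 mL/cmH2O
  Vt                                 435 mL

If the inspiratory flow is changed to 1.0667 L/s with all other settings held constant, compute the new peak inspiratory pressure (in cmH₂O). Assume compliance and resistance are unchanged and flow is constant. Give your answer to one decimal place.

40.0

PIP = Vt/C + R·V̇ + PEEP (constant-flow equation of motion).
Only the resistive term changes: ΔPIP = R × ΔV̇ = 18.4 × (1.0667 − 0.75) = 18.4 × 0.3167 = 5.827 cmH2O.
Original PIP = 435/22.4 + 18.4×0.75 + 1 = 34.22 cmH2O; new PIP = 34.22 + (5.827) = 40.047 cmH2O.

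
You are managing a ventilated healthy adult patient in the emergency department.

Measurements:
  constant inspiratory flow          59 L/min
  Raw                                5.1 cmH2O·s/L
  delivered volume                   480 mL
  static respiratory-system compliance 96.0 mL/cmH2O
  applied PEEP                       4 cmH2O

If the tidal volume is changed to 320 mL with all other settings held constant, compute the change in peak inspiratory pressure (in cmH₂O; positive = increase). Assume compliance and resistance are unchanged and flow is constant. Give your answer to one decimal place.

-1.7

PIP = Vt/C + R·V̇ + PEEP (constant-flow equation of motion).
Only the elastic term changes: ΔPIP = ΔVt / C = (320 − 480) / 96.0 = -1.667 cmH2O.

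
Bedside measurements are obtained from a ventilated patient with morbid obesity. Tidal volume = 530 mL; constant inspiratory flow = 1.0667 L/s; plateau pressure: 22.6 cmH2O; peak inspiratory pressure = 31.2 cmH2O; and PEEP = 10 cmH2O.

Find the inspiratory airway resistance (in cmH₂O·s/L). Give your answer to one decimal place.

8.1

Raw = (PIP − Pplat) / flow = (31.2 − 22.6) / 1.0667 = 8.6 / 1.0667 = 8.062 cmH2O·s/L.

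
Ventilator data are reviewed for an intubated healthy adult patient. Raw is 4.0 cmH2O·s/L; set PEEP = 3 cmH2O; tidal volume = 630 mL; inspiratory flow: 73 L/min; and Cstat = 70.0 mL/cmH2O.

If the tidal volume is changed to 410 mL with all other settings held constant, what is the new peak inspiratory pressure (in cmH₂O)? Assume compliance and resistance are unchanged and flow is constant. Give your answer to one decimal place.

Flow: 73 L/min ÷ 60 = 1.2167 L/s.
PIP = Vt/C + R·V̇ + PEEP (constant-flow equation of motion).
Only the elastic term changes: ΔPIP = ΔVt / C = (410 − 630) / 70.0 = -3.143 cmH2O.
Original PIP = 630/70.0 + 4.0×1.2167 + 3 = 16.867 cmH2O; new PIP = 16.867 + (-3.143) = 13.724 cmH2O.

13.7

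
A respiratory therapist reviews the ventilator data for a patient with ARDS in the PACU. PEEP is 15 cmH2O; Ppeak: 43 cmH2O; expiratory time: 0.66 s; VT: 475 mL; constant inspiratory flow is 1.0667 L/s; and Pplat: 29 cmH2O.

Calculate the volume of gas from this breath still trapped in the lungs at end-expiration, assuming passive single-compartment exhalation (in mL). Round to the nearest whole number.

R = (PIP − Pplat)/V̇ = (43 − 29) / 1.0667 = 14.0/1.0667 = 13.125 cmH2O·s/L.
C = Vt/(Pplat − PEEP) = 475.0 / (29 − 15) = 475.0/14.0 = 33.929 mL/cmH2O.
τ = R × C = 13.125 × 0.03393 L/cmH2O = 0.4453 s.
Fraction remaining = e^(−Te/τ) = e^(−0.66/0.4453) = 0.2271.
Trapped volume = 475.0 × 0.2271 = 107.87 mL.

108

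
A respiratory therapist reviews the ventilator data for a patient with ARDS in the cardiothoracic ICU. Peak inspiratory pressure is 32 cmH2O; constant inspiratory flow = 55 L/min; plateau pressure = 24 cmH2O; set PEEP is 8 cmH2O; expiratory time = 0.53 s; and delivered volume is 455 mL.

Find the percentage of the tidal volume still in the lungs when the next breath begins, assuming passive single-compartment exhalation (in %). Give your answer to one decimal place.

Flow: 55 L/min ÷ 60 = 0.9167 L/s.
R = (PIP − Pplat)/V̇ = (32 − 24) / 0.9167 = 8.0/0.9167 = 8.727 cmH2O·s/L.
C = Vt/(Pplat − PEEP) = 455.0 / (24 − 8) = 455.0/16.0 = 28.438 mL/cmH2O.
τ = R × C = 8.727 × 0.02844 L/cmH2O = 0.2482 s.
Fraction remaining at end-expiration = e^(−Te/τ) = e^(−0.53/0.2482) = 0.1182 → 11.82%.

11.8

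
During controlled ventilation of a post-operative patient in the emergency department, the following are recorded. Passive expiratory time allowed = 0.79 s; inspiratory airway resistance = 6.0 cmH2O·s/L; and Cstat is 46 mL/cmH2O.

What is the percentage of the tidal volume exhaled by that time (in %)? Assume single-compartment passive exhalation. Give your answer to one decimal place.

94.3

τ = R × C = 6.0 × 46 mL/cmH2O = 6.0 × 0.046 L/cmH2O = 0.276 s.
Passive exhalation: V(t)/V₀ = e^(−t/τ) = e^(−0.79/0.276) = 0.05714.
Fraction exhaled = 1 − 0.05714 = 0.9429 → 94.29%.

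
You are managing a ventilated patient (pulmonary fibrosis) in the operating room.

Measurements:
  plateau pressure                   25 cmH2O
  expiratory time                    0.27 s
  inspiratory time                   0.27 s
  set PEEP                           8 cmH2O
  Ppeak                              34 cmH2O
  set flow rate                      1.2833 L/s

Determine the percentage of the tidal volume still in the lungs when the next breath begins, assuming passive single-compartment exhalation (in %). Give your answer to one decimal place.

15.1

Vt = flow × Ti = 1.2833 L/s × 0.27 s × 1000 mL/L = 346.49 mL.
R = (PIP − Pplat)/V̇ = (34 − 25) / 1.2833 = 9.0/1.2833 = 7.013 cmH2O·s/L.
C = Vt/(Pplat − PEEP) = 346.49 / (25 − 8) = 346.49/17.0 = 20.382 mL/cmH2O.
τ = R × C = 7.013 × 0.02038 L/cmH2O = 0.1429 s.
Fraction remaining at end-expiration = e^(−Te/τ) = e^(−0.27/0.1429) = 0.1512 → 15.12%.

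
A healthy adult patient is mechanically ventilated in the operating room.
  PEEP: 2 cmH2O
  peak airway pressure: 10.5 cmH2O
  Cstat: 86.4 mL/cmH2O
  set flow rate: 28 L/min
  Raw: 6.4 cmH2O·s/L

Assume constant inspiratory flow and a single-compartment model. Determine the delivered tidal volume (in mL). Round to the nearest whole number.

Flow: 28 L/min ÷ 60 = 0.4667 L/s.
Equation of motion (constant flow): PIP = Vt/C + R·V̇ + PEEP.
Vt/C = PIP − R·V̇ − PEEP = 10.5 − 2.987 − 2 = 5.513 cmH2O.
Vt = C × 5.513 = 86.4 × 5.513 = 476.32 mL.

476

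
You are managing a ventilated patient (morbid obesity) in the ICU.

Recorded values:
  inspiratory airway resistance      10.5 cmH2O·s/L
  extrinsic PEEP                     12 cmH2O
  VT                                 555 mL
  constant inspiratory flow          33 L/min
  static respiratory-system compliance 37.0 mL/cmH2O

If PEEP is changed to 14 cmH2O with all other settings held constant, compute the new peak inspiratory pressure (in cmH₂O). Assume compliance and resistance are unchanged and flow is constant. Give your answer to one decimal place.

34.8

Flow: 33 L/min ÷ 60 = 0.55 L/s.
PIP = Vt/C + R·V̇ + PEEP (constant-flow equation of motion).
Only the baseline term changes: ΔPIP = ΔPEEP = 14 − 12 = 2.0 cmH2O.
Original PIP = 555/37.0 + 10.5×0.55 + 12 = 32.775 cmH2O; new PIP = 32.775 + (2.0) = 34.775 cmH2O.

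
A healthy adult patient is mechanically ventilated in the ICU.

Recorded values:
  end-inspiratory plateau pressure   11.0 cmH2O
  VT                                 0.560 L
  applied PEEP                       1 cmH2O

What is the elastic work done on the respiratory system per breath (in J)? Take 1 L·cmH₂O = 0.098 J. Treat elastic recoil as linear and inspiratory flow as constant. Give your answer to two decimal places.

Elastic work ≈ ½ × (Pplat − PEEP) × Vt = 0.5 × (11.0 − 1) × 0.560 L = 0.5 × 10.0 × 0.560 = 2.8 L·cmH2O.
× 0.098 J/(L·cmH2O) → 0.2744 J.

0.27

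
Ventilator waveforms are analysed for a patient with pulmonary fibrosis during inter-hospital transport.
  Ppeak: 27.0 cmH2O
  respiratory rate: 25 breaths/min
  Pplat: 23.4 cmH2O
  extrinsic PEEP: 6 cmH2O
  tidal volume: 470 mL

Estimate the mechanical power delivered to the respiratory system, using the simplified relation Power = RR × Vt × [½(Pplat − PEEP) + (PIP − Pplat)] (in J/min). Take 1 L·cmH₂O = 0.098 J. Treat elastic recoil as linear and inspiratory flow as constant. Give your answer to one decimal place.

Per-breath work = Vt × [½(Pplat−PEEP) + (PIP−Pplat)] = 0.470 × [0.5×17.4 + 3.6] = 0.470 × 12.3 = 5.781 L·cmH2O.
Power = 25 × 5.781 = 144.53 L·cmH2O/min.
× 0.098 J/(L·cmH2O) → 14.164 J/min.

14.2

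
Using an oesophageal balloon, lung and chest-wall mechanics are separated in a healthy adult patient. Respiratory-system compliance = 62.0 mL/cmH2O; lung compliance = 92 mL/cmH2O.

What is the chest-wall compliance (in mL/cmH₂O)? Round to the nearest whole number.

190

1/Ccw = 1/Crs − 1/CL.
1/Ccw = 1/62.0 − 1/92 = 0.005259.
Ccw = 190.15 mL/cmH2O.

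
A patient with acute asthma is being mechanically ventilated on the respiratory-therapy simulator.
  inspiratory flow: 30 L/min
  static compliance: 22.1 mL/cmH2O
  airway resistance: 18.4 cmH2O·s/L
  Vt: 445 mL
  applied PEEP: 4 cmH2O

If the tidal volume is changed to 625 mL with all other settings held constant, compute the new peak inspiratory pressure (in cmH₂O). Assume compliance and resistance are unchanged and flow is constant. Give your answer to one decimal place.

41.5

Flow: 30 L/min ÷ 60 = 0.5 L/s.
PIP = Vt/C + R·V̇ + PEEP (constant-flow equation of motion).
Only the elastic term changes: ΔPIP = ΔVt / C = (625 − 445) / 22.1 = 8.145 cmH2O.
Original PIP = 445/22.1 + 18.4×0.5 + 4 = 33.336 cmH2O; new PIP = 33.336 + (8.145) = 41.481 cmH2O.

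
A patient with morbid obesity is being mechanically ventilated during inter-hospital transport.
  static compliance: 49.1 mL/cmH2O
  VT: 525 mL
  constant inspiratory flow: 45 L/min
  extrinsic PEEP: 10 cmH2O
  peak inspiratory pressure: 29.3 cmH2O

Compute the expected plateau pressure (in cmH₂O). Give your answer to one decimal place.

Pplat = PEEP + Vt / Cstat = 10 + 525 / 49.1 = 10 + 10.692 = 20.692 cmH2O.

20.7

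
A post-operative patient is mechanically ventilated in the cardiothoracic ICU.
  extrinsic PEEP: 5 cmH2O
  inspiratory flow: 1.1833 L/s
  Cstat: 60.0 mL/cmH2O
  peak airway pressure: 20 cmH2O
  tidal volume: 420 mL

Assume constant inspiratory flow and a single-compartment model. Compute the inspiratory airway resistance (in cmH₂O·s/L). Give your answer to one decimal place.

Equation of motion (constant flow): PIP = Vt/C + R·V̇ + PEEP.
R·V̇ = PIP − Vt/C − PEEP = 20 − 420/60.0 − 5 = 20 − 7.0 − 5 = 8.0 cmH2O.
R = 8.0 / 1.1833 = 6.761 cmH2O·s/L.

6.8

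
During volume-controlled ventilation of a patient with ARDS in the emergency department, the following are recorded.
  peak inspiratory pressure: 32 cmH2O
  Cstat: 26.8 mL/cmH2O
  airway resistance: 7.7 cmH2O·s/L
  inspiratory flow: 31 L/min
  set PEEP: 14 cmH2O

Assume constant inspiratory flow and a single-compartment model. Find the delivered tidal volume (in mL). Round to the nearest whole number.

Flow: 31 L/min ÷ 60 = 0.5167 L/s.
Equation of motion (constant flow): PIP = Vt/C + R·V̇ + PEEP.
Vt/C = PIP − R·V̇ − PEEP = 32 − 3.979 − 14 = 14.021 cmH2O.
Vt = C × 14.021 = 26.8 × 14.021 = 375.76 mL.

376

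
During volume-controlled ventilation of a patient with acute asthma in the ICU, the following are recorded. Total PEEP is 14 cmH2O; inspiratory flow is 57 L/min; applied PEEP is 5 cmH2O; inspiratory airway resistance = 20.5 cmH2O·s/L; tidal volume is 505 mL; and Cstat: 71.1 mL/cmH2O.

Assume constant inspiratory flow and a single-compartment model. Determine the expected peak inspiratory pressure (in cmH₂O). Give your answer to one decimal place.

40.6

Flow: 57 L/min ÷ 60 = 0.95 L/s.
Total PEEP = 14 cmH2O (set 5 + intrinsic 9); this is the baseline alveolar pressure.
Equation of motion (constant flow): PIP = Vt/C + R·V̇ + PEEP.
PIP = 505/71.1 + 20.5×0.95 + 14 = 7.103 + 19.475 + 14 = 40.578 cmH2O.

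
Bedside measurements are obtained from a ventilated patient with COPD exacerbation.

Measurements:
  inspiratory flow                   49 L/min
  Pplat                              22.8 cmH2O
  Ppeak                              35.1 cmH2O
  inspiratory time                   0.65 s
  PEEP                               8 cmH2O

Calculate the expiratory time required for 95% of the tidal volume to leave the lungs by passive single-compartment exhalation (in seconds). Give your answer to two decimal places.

Flow: 49 L/min ÷ 60 = 0.8167 L/s.
Vt = flow × Ti = 0.8167 L/s × 0.65 s × 1000 mL/L = 530.86 mL.
R = (PIP − Pplat)/V̇ = (35.1 − 22.8) / 0.8167 = 12.3/0.8167 = 15.061 cmH2O·s/L.
C = Vt/(Pplat − PEEP) = 530.86 / (22.8 − 8) = 530.86/14.8 = 35.869 mL/cmH2O.
τ = R × C = 15.061 × 0.03587 L/cmH2O = 0.5402 s.
t = −τ·ln(1 − 0.95) = −0.5402·ln(0.05) = 1.618 s.

1.62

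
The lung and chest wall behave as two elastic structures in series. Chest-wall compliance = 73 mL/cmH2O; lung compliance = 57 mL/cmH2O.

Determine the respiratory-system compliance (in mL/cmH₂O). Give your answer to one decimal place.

Lung and chest wall are elastances in series: 1/Crs = 1/CL + 1/Ccw.
1/Crs = 1/57 + 1/73 = 0.03124.
Crs = 32.01 mL/cmH2O.

32.0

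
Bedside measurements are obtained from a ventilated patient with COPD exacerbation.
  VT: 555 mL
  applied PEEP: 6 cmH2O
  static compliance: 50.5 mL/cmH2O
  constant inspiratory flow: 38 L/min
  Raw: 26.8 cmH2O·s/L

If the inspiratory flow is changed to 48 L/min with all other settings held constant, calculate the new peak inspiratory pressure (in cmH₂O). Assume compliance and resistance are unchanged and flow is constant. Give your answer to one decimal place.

38.4

Flow: 38 L/min ÷ 60 = 0.6333 L/s.
New flow: 48 L/min ÷ 60 = 0.8 L/s.
PIP = Vt/C + R·V̇ + PEEP (constant-flow equation of motion).
Only the resistive term changes: ΔPIP = R × ΔV̇ = 26.8 × (0.8 − 0.6333) = 26.8 × 0.1667 = 4.468 cmH2O.
Original PIP = 555/50.5 + 26.8×0.6333 + 6 = 33.963 cmH2O; new PIP = 33.963 + (4.468) = 38.431 cmH2O.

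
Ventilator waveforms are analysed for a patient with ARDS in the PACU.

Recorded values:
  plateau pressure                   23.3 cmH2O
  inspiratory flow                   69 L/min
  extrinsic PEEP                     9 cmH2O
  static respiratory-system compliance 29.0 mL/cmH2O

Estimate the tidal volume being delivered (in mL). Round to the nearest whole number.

415

Vt = Cstat × (Pplat − PEEP) = 29.0 × (23.3 − 9) = 29.0 × 14.3 = 414.7 mL.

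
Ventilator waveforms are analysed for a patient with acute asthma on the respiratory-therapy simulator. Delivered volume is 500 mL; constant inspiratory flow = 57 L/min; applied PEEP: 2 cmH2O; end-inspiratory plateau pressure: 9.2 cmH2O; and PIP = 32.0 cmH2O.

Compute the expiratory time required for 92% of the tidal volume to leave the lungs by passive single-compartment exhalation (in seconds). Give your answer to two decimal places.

4.21

Flow: 57 L/min ÷ 60 = 0.95 L/s.
R = (PIP − Pplat)/V̇ = (32.0 − 9.2) / 0.95 = 22.8/0.95 = 24.0 cmH2O·s/L.
C = Vt/(Pplat − PEEP) = 500.0 / (9.2 − 2) = 500.0/7.2 = 69.444 mL/cmH2O.
τ = R × C = 24.0 × 0.06944 L/cmH2O = 1.667 s.
t = −τ·ln(1 − 0.92) = −1.667·ln(0.08) = 4.21 s.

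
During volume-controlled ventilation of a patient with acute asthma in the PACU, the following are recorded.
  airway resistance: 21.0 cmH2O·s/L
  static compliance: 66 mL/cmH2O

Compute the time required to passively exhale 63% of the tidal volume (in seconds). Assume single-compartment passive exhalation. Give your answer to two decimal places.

1.38

τ = R × C = 21.0 × 66 mL/cmH2O = 21.0 × 0.066 L/cmH2O = 1.386 s.
Exhaled fraction f = 1 − e^(−t/τ) → t = −τ·ln(1 − f) = −1.386·ln(0.37) = 1.378 s.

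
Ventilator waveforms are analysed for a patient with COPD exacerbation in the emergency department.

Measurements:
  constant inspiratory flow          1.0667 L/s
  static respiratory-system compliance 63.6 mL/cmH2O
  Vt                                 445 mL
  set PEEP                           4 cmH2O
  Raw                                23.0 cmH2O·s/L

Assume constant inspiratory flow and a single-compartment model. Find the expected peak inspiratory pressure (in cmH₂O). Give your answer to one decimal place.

35.5

Equation of motion (constant flow): PIP = Vt/C + R·V̇ + PEEP.
PIP = 445/63.6 + 23.0×1.0667 + 4 = 6.997 + 24.534 + 4 = 35.531 cmH2O.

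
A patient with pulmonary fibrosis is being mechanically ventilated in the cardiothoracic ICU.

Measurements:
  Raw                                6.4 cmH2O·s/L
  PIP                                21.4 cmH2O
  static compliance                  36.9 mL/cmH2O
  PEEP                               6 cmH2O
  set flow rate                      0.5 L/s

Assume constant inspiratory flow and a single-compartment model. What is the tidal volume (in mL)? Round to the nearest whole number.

450

Equation of motion (constant flow): PIP = Vt/C + R·V̇ + PEEP.
Vt/C = PIP − R·V̇ − PEEP = 21.4 − 3.2 − 6 = 12.2 cmH2O.
Vt = C × 12.2 = 36.9 × 12.2 = 450.18 mL.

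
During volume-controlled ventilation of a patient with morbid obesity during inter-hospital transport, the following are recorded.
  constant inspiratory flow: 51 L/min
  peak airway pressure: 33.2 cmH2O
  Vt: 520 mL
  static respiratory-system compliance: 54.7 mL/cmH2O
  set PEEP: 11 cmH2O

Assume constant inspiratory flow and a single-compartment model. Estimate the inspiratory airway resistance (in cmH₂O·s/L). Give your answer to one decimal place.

Flow: 51 L/min ÷ 60 = 0.85 L/s.
Equation of motion (constant flow): PIP = Vt/C + R·V̇ + PEEP.
R·V̇ = PIP − Vt/C − PEEP = 33.2 − 520/54.7 − 11 = 33.2 − 9.506 − 11 = 12.694 cmH2O.
R = 12.694 / 0.85 = 14.934 cmH2O·s/L.

14.9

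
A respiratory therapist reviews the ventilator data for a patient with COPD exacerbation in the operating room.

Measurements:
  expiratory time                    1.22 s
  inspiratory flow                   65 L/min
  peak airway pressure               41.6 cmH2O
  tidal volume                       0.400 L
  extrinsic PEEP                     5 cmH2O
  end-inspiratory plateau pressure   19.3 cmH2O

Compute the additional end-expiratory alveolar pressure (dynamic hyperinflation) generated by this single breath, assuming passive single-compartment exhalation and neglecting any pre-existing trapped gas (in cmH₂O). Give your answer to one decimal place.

1.7

Flow: 65 L/min ÷ 60 = 1.0833 L/s.
R = (PIP − Pplat)/V̇ = (41.6 − 19.3) / 1.0833 = 22.3/1.0833 = 20.585 cmH2O·s/L.
C = Vt/(Pplat − PEEP) = 400.0 / (19.3 − 5) = 400.0/14.3 = 27.972 mL/cmH2O.
τ = R × C = 20.585 × 0.02797 L/cmH2O = 0.5758 s.
Fraction remaining = e^(−Te/τ) = e^(−1.22/0.5758) = 0.1202; trapped volume = 400.0 × 0.1202 = 48.08 mL.
Additional alveolar pressure from trapping ≈ V_trapped / C = 48.08 / 27.972 = 1.719 cmH2O.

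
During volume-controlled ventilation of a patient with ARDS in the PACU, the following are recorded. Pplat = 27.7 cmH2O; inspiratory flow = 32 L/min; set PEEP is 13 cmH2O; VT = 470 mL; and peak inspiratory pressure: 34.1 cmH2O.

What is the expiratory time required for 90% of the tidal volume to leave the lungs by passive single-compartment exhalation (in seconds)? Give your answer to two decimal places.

0.88

Flow: 32 L/min ÷ 60 = 0.5333 L/s.
R = (PIP − Pplat)/V̇ = (34.1 − 27.7) / 0.5333 = 6.4/0.5333 = 12.001 cmH2O·s/L.
C = Vt/(Pplat − PEEP) = 470.0 / (27.7 − 13) = 470.0/14.7 = 31.973 mL/cmH2O.
τ = R × C = 12.001 × 0.03197 L/cmH2O = 0.3837 s.
t = −τ·ln(1 − 0.90) = −0.3837·ln(0.1) = 0.8835 s.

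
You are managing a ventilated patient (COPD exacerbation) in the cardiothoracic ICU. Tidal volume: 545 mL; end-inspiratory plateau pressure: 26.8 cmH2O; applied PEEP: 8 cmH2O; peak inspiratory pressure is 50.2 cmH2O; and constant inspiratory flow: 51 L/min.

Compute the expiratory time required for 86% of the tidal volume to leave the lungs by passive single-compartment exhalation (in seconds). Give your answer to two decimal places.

Flow: 51 L/min ÷ 60 = 0.85 L/s.
R = (PIP − Pplat)/V̇ = (50.2 − 26.8) / 0.85 = 23.4/0.85 = 27.529 cmH2O·s/L.
C = Vt/(Pplat − PEEP) = 545.0 / (26.8 − 8) = 545.0/18.8 = 28.989 mL/cmH2O.
τ = R × C = 27.529 × 0.02899 L/cmH2O = 0.7981 s.
t = −τ·ln(1 − 0.86) = −0.7981·ln(0.14) = 1.569 s.

1.57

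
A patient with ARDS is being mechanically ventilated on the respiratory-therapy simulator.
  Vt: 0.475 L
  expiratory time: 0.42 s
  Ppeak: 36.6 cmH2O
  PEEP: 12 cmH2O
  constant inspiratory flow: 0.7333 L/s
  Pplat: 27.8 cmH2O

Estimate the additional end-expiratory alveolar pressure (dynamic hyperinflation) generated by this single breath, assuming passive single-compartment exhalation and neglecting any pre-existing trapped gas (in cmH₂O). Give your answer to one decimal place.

R = (PIP − Pplat)/V̇ = (36.6 − 27.8) / 0.7333 = 8.8/0.7333 = 12.001 cmH2O·s/L.
C = Vt/(Pplat − PEEP) = 475.0 / (27.8 − 12) = 475.0/15.8 = 30.063 mL/cmH2O.
τ = R × C = 12.001 × 0.03006 L/cmH2O = 0.3608 s.
Fraction remaining = e^(−Te/τ) = e^(−0.42/0.3608) = 0.3122; trapped volume = 475.0 × 0.3122 = 148.3 mL.
Additional alveolar pressure from trapping ≈ V_trapped / C = 148.3 / 30.063 = 4.933 cmH2O.

4.9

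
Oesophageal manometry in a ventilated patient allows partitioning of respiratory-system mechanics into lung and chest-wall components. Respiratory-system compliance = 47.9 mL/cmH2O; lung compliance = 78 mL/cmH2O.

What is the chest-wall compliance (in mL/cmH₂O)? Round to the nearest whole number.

124

1/Ccw = 1/Crs − 1/CL.
1/Ccw = 1/47.9 − 1/78 = 0.008056.
Ccw = 124.13 mL/cmH2O.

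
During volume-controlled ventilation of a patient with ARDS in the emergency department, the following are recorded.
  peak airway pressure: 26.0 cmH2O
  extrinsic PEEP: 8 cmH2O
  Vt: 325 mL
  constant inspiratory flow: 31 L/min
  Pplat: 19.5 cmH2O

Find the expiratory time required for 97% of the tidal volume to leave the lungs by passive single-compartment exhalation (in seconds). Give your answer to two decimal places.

1.25

Flow: 31 L/min ÷ 60 = 0.5167 L/s.
R = (PIP − Pplat)/V̇ = (26.0 − 19.5) / 0.5167 = 6.5/0.5167 = 12.58 cmH2O·s/L.
C = Vt/(Pplat − PEEP) = 325.0 / (19.5 − 8) = 325.0/11.5 = 28.261 mL/cmH2O.
τ = R × C = 12.58 × 0.02826 L/cmH2O = 0.3555 s.
t = −τ·ln(1 − 0.97) = −0.3555·ln(0.03) = 1.247 s.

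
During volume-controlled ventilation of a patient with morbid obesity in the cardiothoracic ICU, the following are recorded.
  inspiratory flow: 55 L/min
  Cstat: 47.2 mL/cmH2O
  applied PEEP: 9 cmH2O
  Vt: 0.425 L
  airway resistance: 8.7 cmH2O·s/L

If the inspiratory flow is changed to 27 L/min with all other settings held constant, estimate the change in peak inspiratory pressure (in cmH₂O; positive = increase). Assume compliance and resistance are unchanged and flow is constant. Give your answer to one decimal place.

-4.1

Flow: 55 L/min ÷ 60 = 0.9167 L/s.
New flow: 27 L/min ÷ 60 = 0.45 L/s.
PIP = Vt/C + R·V̇ + PEEP (constant-flow equation of motion).
Only the resistive term changes: ΔPIP = R × ΔV̇ = 8.7 × (0.45 − 0.9167) = 8.7 × -0.4667 = -4.06 cmH2O.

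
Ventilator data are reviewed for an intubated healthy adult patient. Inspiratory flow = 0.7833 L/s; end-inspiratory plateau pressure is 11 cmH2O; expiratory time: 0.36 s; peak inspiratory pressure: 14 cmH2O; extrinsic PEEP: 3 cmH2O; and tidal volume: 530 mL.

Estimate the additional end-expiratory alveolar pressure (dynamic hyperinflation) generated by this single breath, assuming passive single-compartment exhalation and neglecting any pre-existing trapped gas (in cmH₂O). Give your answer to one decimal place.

1.9

R = (PIP − Pplat)/V̇ = (14 − 11) / 0.7833 = 3.0/0.7833 = 3.83 cmH2O·s/L.
C = Vt/(Pplat − PEEP) = 530.0 / (11 − 3) = 530.0/8.0 = 66.25 mL/cmH2O.
τ = R × C = 3.83 × 0.06625 L/cmH2O = 0.2537 s.
Fraction remaining = e^(−Te/τ) = e^(−0.36/0.2537) = 0.242; trapped volume = 530.0 × 0.242 = 128.26 mL.
Additional alveolar pressure from trapping ≈ V_trapped / C = 128.26 / 66.25 = 1.936 cmH2O.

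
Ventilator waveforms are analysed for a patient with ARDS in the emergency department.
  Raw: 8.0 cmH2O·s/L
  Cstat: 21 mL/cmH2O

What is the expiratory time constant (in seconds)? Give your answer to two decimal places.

τ = R × C = 8.0 × 21 mL/cmH2O = 8.0 × 0.021 L/cmH2O = 0.168 s.

0.17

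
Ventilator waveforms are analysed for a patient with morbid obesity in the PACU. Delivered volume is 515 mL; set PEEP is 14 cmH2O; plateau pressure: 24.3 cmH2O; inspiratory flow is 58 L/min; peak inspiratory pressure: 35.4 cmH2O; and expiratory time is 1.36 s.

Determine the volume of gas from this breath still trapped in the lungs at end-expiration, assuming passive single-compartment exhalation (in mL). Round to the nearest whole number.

48

Flow: 58 L/min ÷ 60 = 0.9667 L/s.
R = (PIP − Pplat)/V̇ = (35.4 − 24.3) / 0.9667 = 11.1/0.9667 = 11.482 cmH2O·s/L.
C = Vt/(Pplat − PEEP) = 515.0 / (24.3 − 14) = 515.0/10.3 = 50.0 mL/cmH2O.
τ = R × C = 11.482 × 0.05 L/cmH2O = 0.5741 s.
Fraction remaining = e^(−Te/τ) = e^(−1.36/0.5741) = 0.09358.
Trapped volume = 515.0 × 0.09358 = 48.194 mL.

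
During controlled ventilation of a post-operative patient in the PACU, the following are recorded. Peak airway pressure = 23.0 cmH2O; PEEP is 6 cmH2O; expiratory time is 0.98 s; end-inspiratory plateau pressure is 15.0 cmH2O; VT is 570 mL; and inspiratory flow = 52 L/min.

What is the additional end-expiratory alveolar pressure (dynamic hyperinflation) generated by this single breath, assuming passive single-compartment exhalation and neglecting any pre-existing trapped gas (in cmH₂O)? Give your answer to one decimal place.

1.7

Flow: 52 L/min ÷ 60 = 0.8667 L/s.
R = (PIP − Pplat)/V̇ = (23.0 − 15.0) / 0.8667 = 8.0/0.8667 = 9.23 cmH2O·s/L.
C = Vt/(Pplat − PEEP) = 570.0 / (15.0 − 6) = 570.0/9.0 = 63.333 mL/cmH2O.
τ = R × C = 9.23 × 0.06333 L/cmH2O = 0.5845 s.
Fraction remaining = e^(−Te/τ) = e^(−0.98/0.5845) = 0.187; trapped volume = 570.0 × 0.187 = 106.59 mL.
Additional alveolar pressure from trapping ≈ V_trapped / C = 106.59 / 63.333 = 1.683 cmH2O.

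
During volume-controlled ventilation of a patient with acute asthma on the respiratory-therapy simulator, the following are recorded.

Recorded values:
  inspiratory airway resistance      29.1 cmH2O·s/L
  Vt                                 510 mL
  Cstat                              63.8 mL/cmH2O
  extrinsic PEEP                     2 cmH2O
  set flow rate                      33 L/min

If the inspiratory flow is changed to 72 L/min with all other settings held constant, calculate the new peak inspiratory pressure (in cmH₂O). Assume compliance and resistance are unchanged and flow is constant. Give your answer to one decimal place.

44.9

Flow: 33 L/min ÷ 60 = 0.55 L/s.
New flow: 72 L/min ÷ 60 = 1.2 L/s.
PIP = Vt/C + R·V̇ + PEEP (constant-flow equation of motion).
Only the resistive term changes: ΔPIP = R × ΔV̇ = 29.1 × (1.2 − 0.55) = 29.1 × 0.65 = 18.915 cmH2O.
Original PIP = 510/63.8 + 29.1×0.55 + 2 = 25.999 cmH2O; new PIP = 25.999 + (18.915) = 44.914 cmH2O.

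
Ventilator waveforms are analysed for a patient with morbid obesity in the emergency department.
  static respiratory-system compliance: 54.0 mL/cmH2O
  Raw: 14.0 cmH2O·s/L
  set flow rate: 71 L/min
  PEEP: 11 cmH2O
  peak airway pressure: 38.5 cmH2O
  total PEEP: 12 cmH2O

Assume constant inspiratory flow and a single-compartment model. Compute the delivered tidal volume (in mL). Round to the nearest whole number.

536

Flow: 71 L/min ÷ 60 = 1.1833 L/s.
Total PEEP = 12 cmH2O (set 11 + intrinsic 1); this is the baseline alveolar pressure.
Equation of motion (constant flow): PIP = Vt/C + R·V̇ + PEEP.
Vt/C = PIP − R·V̇ − PEEP = 38.5 − 16.566 − 12 = 9.934 cmH2O.
Vt = C × 9.934 = 54.0 × 9.934 = 536.44 mL.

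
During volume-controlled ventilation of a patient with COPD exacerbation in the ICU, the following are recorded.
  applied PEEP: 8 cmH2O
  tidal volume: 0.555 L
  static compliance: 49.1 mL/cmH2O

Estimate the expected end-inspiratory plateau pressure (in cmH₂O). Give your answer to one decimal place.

Pplat = PEEP + Vt / Cstat = 8 + 555 / 49.1 = 8 + 11.303 = 19.303 cmH2O.

19.3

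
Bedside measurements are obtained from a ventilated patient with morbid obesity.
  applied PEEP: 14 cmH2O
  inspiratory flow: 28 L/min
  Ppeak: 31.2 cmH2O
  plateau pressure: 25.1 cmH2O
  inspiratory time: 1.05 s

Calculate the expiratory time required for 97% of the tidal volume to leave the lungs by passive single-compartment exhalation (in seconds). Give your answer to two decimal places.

2.02

Flow: 28 L/min ÷ 60 = 0.4667 L/s.
Vt = flow × Ti = 0.4667 L/s × 1.05 s × 1000 mL/L = 490.04 mL.
R = (PIP − Pplat)/V̇ = (31.2 − 25.1) / 0.4667 = 6.1/0.4667 = 13.07 cmH2O·s/L.
C = Vt/(Pplat − PEEP) = 490.04 / (25.1 − 14) = 490.04/11.1 = 44.148 mL/cmH2O.
τ = R × C = 13.07 × 0.04415 L/cmH2O = 0.577 s.
t = −τ·ln(1 − 0.97) = −0.577·ln(0.03) = 2.023 s.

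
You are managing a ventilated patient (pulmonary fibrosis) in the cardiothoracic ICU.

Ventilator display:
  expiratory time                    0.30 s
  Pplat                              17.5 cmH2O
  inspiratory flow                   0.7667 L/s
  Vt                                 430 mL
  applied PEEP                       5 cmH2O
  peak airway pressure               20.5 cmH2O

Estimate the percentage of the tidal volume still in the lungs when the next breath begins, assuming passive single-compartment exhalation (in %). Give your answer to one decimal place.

R = (PIP − Pplat)/V̇ = (20.5 − 17.5) / 0.7667 = 3.0/0.7667 = 3.913 cmH2O·s/L.
C = Vt/(Pplat − PEEP) = 430.0 / (17.5 − 5) = 430.0/12.5 = 34.4 mL/cmH2O.
τ = R × C = 3.913 × 0.0344 L/cmH2O = 0.1346 s.
Fraction remaining at end-expiration = e^(−Te/τ) = e^(−0.30/0.1346) = 0.1077 → 10.77%.

10.8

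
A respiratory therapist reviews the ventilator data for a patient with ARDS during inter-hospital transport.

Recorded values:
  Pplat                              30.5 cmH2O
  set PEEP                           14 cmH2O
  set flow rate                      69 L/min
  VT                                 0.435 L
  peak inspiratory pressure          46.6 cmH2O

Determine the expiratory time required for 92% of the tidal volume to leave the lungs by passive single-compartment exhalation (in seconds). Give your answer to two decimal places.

0.93

Flow: 69 L/min ÷ 60 = 1.15 L/s.
R = (PIP − Pplat)/V̇ = (46.6 − 30.5) / 1.15 = 16.1/1.15 = 14.0 cmH2O·s/L.
C = Vt/(Pplat − PEEP) = 435.0 / (30.5 − 14) = 435.0/16.5 = 26.364 mL/cmH2O.
τ = R × C = 14.0 × 0.02636 L/cmH2O = 0.369 s.
t = −τ·ln(1 − 0.92) = −0.369·ln(0.08) = 0.932 s.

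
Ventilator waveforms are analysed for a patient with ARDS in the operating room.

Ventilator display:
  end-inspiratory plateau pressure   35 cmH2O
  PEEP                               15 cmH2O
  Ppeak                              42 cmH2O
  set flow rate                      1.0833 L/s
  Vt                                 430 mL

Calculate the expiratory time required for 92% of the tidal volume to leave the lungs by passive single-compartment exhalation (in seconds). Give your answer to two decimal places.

R = (PIP − Pplat)/V̇ = (42 − 35) / 1.0833 = 7.0/1.0833 = 6.462 cmH2O·s/L.
C = Vt/(Pplat − PEEP) = 430.0 / (35 − 15) = 430.0/20.0 = 21.5 mL/cmH2O.
τ = R × C = 6.462 × 0.0215 L/cmH2O = 0.1389 s.
t = −τ·ln(1 − 0.92) = −0.1389·ln(0.08) = 0.3508 s.

0.35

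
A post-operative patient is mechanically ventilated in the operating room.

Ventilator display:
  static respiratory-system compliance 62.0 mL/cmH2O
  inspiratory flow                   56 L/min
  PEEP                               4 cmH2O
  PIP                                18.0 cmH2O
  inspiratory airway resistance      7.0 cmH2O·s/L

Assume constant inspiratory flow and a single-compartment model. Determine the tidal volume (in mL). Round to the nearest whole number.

463

Flow: 56 L/min ÷ 60 = 0.9333 L/s.
Equation of motion (constant flow): PIP = Vt/C + R·V̇ + PEEP.
Vt/C = PIP − R·V̇ − PEEP = 18.0 − 6.533 − 4 = 7.467 cmH2O.
Vt = C × 7.467 = 62.0 × 7.467 = 462.95 mL.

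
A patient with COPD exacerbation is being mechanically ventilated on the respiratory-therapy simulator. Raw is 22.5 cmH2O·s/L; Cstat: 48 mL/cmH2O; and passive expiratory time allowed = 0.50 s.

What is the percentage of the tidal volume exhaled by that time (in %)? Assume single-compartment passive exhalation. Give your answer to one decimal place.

τ = R × C = 22.5 × 48 mL/cmH2O = 22.5 × 0.048 L/cmH2O = 1.08 s.
Passive exhalation: V(t)/V₀ = e^(−t/τ) = e^(−0.50/1.08) = 0.6294.
Fraction exhaled = 1 − 0.6294 = 0.3706 → 37.06%.

37.1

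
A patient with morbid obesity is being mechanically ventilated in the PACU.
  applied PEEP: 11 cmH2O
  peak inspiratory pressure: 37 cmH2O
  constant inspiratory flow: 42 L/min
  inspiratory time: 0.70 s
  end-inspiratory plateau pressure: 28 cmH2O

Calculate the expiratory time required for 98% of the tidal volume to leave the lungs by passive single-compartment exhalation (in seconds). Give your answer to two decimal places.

Flow: 42 L/min ÷ 60 = 0.7 L/s.
Vt = flow × Ti = 0.7 L/s × 0.70 s × 1000 mL/L = 490.0 mL.
R = (PIP − Pplat)/V̇ = (37 − 28) / 0.7 = 9.0/0.7 = 12.857 cmH2O·s/L.
C = Vt/(Pplat − PEEP) = 490.0 / (28 − 11) = 490.0/17.0 = 28.824 mL/cmH2O.
τ = R × C = 12.857 × 0.02882 L/cmH2O = 0.3705 s.
t = −τ·ln(1 − 0.98) = −0.3705·ln(0.02) = 1.449 s.

1.45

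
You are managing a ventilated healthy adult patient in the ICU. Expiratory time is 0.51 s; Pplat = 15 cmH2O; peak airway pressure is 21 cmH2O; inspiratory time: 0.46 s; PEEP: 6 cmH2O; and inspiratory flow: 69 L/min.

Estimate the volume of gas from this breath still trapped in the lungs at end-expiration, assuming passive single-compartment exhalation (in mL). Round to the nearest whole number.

Flow: 69 L/min ÷ 60 = 1.15 L/s.
Vt = flow × Ti = 1.15 L/s × 0.46 s × 1000 mL/L = 529.0 mL.
R = (PIP − Pplat)/V̇ = (21 − 15) / 1.15 = 6.0/1.15 = 5.217 cmH2O·s/L.
C = Vt/(Pplat − PEEP) = 529.0 / (15 − 6) = 529.0/9.0 = 58.778 mL/cmH2O.
τ = R × C = 5.217 × 0.05878 L/cmH2O = 0.3067 s.
Fraction remaining = e^(−Te/τ) = e^(−0.51/0.3067) = 0.1896.
Trapped volume = 529.0 × 0.1896 = 100.3 mL.

100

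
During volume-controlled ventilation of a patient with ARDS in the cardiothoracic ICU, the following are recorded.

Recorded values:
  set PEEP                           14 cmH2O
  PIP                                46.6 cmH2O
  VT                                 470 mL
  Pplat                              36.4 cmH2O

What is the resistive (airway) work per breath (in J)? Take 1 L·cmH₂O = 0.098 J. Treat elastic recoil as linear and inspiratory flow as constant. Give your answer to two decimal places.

With constant inspiratory flow the resistive pressure is constant at PIP − Pplat = 46.6 − 36.4 = 10.2 cmH2O, so resistive work = 10.2 × 0.470 = 4.794 L·cmH2O.
× 0.098 J/(L·cmH2O) → 0.4698 J.

0.47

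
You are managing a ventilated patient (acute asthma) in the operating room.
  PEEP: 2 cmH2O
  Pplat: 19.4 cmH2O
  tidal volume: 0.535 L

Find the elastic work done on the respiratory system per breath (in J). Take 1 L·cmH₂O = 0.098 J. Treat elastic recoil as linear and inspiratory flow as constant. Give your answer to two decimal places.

Elastic work ≈ ½ × (Pplat − PEEP) × Vt = 0.5 × (19.4 − 2) × 0.535 L = 0.5 × 17.4 × 0.535 = 4.655 L·cmH2O.
× 0.098 J/(L·cmH2O) → 0.4562 J.

0.46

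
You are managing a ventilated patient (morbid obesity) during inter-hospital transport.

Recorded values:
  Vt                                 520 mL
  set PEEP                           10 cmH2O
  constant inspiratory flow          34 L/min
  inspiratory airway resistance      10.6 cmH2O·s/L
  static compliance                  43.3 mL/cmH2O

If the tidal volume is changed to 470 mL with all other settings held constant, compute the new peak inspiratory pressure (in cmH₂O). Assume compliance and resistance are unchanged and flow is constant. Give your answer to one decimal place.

Flow: 34 L/min ÷ 60 = 0.5667 L/s.
PIP = Vt/C + R·V̇ + PEEP (constant-flow equation of motion).
Only the elastic term changes: ΔPIP = ΔVt / C = (470 − 520) / 43.3 = -1.155 cmH2O.
Original PIP = 520/43.3 + 10.6×0.5667 + 10 = 28.016 cmH2O; new PIP = 28.016 + (-1.155) = 26.861 cmH2O.

26.9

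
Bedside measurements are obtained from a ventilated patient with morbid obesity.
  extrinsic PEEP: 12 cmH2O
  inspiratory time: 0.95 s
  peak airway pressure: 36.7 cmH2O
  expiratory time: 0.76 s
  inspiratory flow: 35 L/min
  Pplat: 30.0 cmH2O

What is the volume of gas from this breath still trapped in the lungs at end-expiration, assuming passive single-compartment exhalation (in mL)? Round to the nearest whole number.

65

Flow: 35 L/min ÷ 60 = 0.5833 L/s.
Vt = flow × Ti = 0.5833 L/s × 0.95 s × 1000 mL/L = 554.14 mL.
R = (PIP − Pplat)/V̇ = (36.7 − 30.0) / 0.5833 = 6.7/0.5833 = 11.486 cmH2O·s/L.
C = Vt/(Pplat − PEEP) = 554.14 / (30.0 − 12) = 554.14/18.0 = 30.786 mL/cmH2O.
τ = R × C = 11.486 × 0.03079 L/cmH2O = 0.3537 s.
Fraction remaining = e^(−Te/τ) = e^(−0.76/0.3537) = 0.1166.
Trapped volume = 554.14 × 0.1166 = 64.613 mL.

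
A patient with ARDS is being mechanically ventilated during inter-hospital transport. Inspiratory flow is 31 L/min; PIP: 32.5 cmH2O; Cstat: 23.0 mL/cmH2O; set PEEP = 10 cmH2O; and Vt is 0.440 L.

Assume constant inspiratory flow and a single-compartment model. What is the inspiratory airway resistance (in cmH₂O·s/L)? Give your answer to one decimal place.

Flow: 31 L/min ÷ 60 = 0.5167 L/s.
Equation of motion (constant flow): PIP = Vt/C + R·V̇ + PEEP.
R·V̇ = PIP − Vt/C − PEEP = 32.5 − 440/23.0 − 10 = 32.5 − 19.13 − 10 = 3.37 cmH2O.
R = 3.37 / 0.5167 = 6.522 cmH2O·s/L.

6.5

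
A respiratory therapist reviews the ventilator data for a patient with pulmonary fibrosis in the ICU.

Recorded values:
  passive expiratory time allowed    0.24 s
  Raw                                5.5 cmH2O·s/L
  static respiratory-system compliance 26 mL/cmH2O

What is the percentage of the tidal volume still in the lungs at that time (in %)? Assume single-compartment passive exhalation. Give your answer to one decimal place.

τ = R × C = 5.5 × 26 mL/cmH2O = 5.5 × 0.026 L/cmH2O = 0.143 s.
Passive exhalation: V(t)/V₀ = e^(−t/τ) = e^(−0.24/0.143) = 0.1867.
Fraction remaining = 0.1867 → 18.67%.

18.7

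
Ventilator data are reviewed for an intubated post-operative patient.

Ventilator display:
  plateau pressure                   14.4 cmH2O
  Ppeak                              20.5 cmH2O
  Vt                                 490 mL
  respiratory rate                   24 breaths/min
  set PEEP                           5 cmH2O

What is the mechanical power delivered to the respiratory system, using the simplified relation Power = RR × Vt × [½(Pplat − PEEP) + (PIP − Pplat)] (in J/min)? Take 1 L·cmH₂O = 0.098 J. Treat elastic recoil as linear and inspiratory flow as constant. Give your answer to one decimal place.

Per-breath work = Vt × [½(Pplat−PEEP) + (PIP−Pplat)] = 0.490 × [0.5×9.4 + 6.1] = 0.490 × 10.8 = 5.292 L·cmH2O.
Power = 24 × 5.292 = 127.01 L·cmH2O/min.
× 0.098 J/(L·cmH2O) → 12.447 J/min.

12.4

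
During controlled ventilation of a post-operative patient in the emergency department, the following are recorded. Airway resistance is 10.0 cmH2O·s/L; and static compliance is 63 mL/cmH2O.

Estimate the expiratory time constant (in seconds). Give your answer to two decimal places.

τ = R × C = 10.0 × 63 mL/cmH2O = 10.0 × 0.063 L/cmH2O = 0.63 s.

0.63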